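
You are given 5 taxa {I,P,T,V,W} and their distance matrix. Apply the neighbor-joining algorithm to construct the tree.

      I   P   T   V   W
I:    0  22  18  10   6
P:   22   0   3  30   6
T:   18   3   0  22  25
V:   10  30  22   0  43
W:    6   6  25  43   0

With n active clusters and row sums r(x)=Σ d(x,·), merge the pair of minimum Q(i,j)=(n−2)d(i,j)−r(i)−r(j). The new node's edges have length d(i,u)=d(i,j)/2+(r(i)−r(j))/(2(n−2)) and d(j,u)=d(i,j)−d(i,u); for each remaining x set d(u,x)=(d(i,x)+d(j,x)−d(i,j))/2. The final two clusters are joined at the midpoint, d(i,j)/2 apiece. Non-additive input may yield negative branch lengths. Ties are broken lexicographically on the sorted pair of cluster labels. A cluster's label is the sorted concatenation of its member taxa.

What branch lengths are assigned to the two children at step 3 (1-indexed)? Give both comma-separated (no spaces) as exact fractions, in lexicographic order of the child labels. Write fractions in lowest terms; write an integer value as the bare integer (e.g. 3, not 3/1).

53/8,-17/8

iteration 1: select I,V (d=10, Q=-131); attach at lengths (-19/6, 79/6); label the merged cluster IV
  updated: d(IV,P)=21, d(IV,T)=15, d(IV,W)=39/2
iteration 2: select IV,T (d=15, Q=-137/2); attach at lengths (85/8, 35/8); label the merged cluster ITV
  updated: d(ITV,P)=9/2, d(ITV,W)=59/4
iteration 3: select ITV,P (d=9/2, Q=-101/4); attach at lengths (53/8, -17/8); label the merged cluster IPTV
  updated: d(IPTV,W)=65/8
iteration 4: select IPTV,W (d=65/8); attach at lengths (65/16, 65/16); label the merged cluster IPTVW
final tree: ((((I:-19/6,V:79/6):85/8,T:35/8):53/8,P:-17/8):65/16,W:65/16)
total length: 301/8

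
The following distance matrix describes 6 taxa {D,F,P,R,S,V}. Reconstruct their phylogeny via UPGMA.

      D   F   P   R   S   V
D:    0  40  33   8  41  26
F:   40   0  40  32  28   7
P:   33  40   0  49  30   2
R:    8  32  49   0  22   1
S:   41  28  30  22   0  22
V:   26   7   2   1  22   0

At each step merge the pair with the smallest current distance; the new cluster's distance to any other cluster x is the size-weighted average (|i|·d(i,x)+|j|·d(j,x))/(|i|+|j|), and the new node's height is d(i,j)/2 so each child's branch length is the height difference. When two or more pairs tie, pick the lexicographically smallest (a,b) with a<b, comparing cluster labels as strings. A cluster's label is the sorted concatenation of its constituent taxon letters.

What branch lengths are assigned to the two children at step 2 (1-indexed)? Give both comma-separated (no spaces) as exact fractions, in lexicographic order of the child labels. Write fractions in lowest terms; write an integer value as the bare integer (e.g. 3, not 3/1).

step 1: merge (R,V) at d=1; branch lengths R→1/2, V→1/2; new cluster RV
  updated: d(D,RV)=17, d(F,RV)=39/2, d(P,RV)=51/2, d(RV,S)=22
step 2: merge (D,RV) at d=17; branch lengths D→17/2, RV→8; new cluster DRV
  updated: d(DRV,F)=79/3, d(DRV,P)=28, d(DRV,S)=85/3
step 3: merge (DRV,F) at d=79/3; branch lengths DRV→14/3, F→79/6; new cluster DFRV
  updated: d(DFRV,P)=31, d(DFRV,S)=113/4
step 4: merge (DFRV,S) at d=113/4; branch lengths DFRV→23/24, S→113/8; new cluster DFRSV
  updated: d(DFRSV,P)=154/5
step 5: merge (DFRSV,P) at d=154/5; branch lengths DFRSV→51/40, P→77/5; new cluster DFPRSV
final tree: ((((D:17/2,(R:1/2,V:1/2):8):14/3,F:79/6):23/24,S:113/8):51/40,P:77/5)
total length: 8051/120

17/2,8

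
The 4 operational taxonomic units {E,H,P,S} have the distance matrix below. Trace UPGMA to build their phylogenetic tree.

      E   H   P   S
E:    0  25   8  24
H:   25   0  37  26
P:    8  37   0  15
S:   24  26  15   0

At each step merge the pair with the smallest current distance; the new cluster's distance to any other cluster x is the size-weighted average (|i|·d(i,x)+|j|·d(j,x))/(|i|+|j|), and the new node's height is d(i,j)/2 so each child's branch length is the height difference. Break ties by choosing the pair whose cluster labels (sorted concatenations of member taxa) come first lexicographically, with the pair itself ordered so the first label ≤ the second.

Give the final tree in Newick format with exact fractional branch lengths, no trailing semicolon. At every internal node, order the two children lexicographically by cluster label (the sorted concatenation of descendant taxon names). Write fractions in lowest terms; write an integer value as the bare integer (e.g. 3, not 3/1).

(((E:4,P:4):23/4,S:39/4):59/12,H:44/3)

iteration 1: select E,P (d=8); attach at lengths (4, 4); label the merged cluster EP
  updated: d(EP,H)=31, d(EP,S)=39/2
iteration 2: select EP,S (d=39/2); attach at lengths (23/4, 39/4); label the merged cluster EPS
  updated: d(EPS,H)=88/3
iteration 3: select EPS,H (d=88/3); attach at lengths (59/12, 44/3); label the merged cluster EHPS
final tree: (((E:4,P:4):23/4,S:39/4):59/12,H:44/3)
total length: 517/12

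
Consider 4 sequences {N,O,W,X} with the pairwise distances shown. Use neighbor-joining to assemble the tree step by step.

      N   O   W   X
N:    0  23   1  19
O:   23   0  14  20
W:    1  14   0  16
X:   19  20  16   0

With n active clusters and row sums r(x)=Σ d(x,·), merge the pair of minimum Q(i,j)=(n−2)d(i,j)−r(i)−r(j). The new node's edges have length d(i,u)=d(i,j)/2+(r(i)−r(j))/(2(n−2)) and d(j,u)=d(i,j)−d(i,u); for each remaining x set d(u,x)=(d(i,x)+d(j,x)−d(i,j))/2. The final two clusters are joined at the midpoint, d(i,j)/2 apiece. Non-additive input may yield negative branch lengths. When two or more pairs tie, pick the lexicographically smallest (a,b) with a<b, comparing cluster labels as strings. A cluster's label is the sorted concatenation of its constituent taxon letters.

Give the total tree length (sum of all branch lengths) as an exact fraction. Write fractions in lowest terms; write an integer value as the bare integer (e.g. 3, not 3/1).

step 1: merge (N,W) at d=1, Q=-72; branch lengths N→7/2, W→-5/2; new cluster NW
  updated: d(NW,O)=18, d(NW,X)=17
step 2: merge (NW,O) at d=18, Q=-55; branch lengths NW→15/2, O→21/2; new cluster NOW
  updated: d(NOW,X)=19/2
step 3: merge (NOW,X) at d=19/2; branch lengths NOW→19/4, X→19/4; new cluster NOWX
final tree: (((N:7/2,W:-5/2):15/2,O:21/2):19/4,X:19/4)
total length: 57/2

57/2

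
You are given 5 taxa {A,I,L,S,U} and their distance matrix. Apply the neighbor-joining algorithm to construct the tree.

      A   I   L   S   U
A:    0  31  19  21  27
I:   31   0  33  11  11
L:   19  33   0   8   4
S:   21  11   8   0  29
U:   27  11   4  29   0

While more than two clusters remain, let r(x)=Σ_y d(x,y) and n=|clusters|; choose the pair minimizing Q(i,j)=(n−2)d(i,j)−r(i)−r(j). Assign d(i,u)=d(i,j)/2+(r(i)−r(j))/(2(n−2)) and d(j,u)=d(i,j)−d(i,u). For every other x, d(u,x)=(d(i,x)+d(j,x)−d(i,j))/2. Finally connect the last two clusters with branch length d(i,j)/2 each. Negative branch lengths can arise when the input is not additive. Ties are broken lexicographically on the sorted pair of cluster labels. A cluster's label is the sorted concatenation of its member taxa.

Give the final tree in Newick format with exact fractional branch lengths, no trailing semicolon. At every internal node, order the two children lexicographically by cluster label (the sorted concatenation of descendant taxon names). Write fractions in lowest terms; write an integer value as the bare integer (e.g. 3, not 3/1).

iteration 1: select I,U (d=11, Q=-124); attach at lengths (8, 3); label the merged cluster IU
  updated: d(A,IU)=47/2, d(IU,L)=13, d(IU,S)=29/2
iteration 2: select A,IU (d=47/2, Q=-135/2); attach at lengths (119/8, 69/8); label the merged cluster AIU
  updated: d(AIU,L)=17/4, d(AIU,S)=6
iteration 3: select AIU,L (d=17/4, Q=-73/4); attach at lengths (9/8, 25/8); label the merged cluster AILU
  updated: d(AILU,S)=39/8
iteration 4: select AILU,S (d=39/8); attach at lengths (39/16, 39/16); label the merged cluster AILSU
final tree: (((A:119/8,(I:8,U:3):69/8):9/8,L:25/8):39/16,S:39/16)
total length: 349/8

(((A:119/8,(I:8,U:3):69/8):9/8,L:25/8):39/16,S:39/16)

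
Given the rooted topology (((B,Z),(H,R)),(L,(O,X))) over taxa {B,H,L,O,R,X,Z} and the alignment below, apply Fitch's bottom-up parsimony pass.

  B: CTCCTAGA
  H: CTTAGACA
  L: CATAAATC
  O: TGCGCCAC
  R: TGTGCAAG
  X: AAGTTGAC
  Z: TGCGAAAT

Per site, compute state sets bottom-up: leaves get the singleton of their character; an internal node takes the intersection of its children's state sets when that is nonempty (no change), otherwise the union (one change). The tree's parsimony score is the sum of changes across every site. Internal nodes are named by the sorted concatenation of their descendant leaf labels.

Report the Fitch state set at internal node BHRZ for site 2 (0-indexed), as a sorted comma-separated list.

C,T

site 0, node BZ: B={C} ∪ Z={T} → {C,T} (+1)
site 0, node HR: H={C} ∪ R={T} → {C,T} (+1)
site 0, node BHRZ: BZ={C,T} ∩ HR={C,T} → {C,T} (+0)
site 0, node OX: O={T} ∪ X={A} → {A,T} (+1)
site 0, node LOX: L={C} ∪ OX={A,T} → {A,C,T} (+1)
site 0, node BHLORXZ: BHRZ={C,T} ∩ LOX={A,C,T} → {C,T} (+0)
site 1, node BZ: B={T} ∪ Z={G} → {G,T} (+1)
site 1, node HR: H={T} ∪ R={G} → {G,T} (+1)
site 1, node BHRZ: BZ={G,T} ∩ HR={G,T} → {G,T} (+0)
site 1, node OX: O={G} ∪ X={A} → {A,G} (+1)
site 1, node LOX: L={A} ∩ OX={A,G} → {A} (+0)
site 1, node BHLORXZ: BHRZ={G,T} ∪ LOX={A} → {A,G,T} (+1)
site 2, node BZ: B={C} ∩ Z={C} → {C} (+0)
site 2, node HR: H={T} ∩ R={T} → {T} (+0)
site 2, node BHRZ: BZ={C} ∪ HR={T} → {C,T} (+1)
site 2, node OX: O={C} ∪ X={G} → {C,G} (+1)
site 2, node LOX: L={T} ∪ OX={C,G} → {C,G,T} (+1)
site 2, node BHLORXZ: BHRZ={C,T} ∩ LOX={C,G,T} → {C,T} (+0)
site 3, node BZ: B={C} ∪ Z={G} → {C,G} (+1)
site 3, node HR: H={A} ∪ R={G} → {A,G} (+1)
site 3, node BHRZ: BZ={C,G} ∩ HR={A,G} → {G} (+0)
site 3, node OX: O={G} ∪ X={T} → {G,T} (+1)
site 3, node LOX: L={A} ∪ OX={G,T} → {A,G,T} (+1)
site 3, node BHLORXZ: BHRZ={G} ∩ LOX={A,G,T} → {G} (+0)
site 4, node BZ: B={T} ∪ Z={A} → {A,T} (+1)
site 4, node HR: H={G} ∪ R={C} → {C,G} (+1)
site 4, node BHRZ: BZ={A,T} ∪ HR={C,G} → {A,C,G,T} (+1)
site 4, node OX: O={C} ∪ X={T} → {C,T} (+1)
site 4, node LOX: L={A} ∪ OX={C,T} → {A,C,T} (+1)
site 4, node BHLORXZ: BHRZ={A,C,G,T} ∩ LOX={A,C,T} → {A,C,T} (+0)
site 5, node BZ: B={A} ∩ Z={A} → {A} (+0)
site 5, node HR: H={A} ∩ R={A} → {A} (+0)
site 5, node BHRZ: BZ={A} ∩ HR={A} → {A} (+0)
site 5, node OX: O={C} ∪ X={G} → {C,G} (+1)
site 5, node LOX: L={A} ∪ OX={C,G} → {A,C,G} (+1)
site 5, node BHLORXZ: BHRZ={A} ∩ LOX={A,C,G} → {A} (+0)
site 6, node BZ: B={G} ∪ Z={A} → {A,G} (+1)
site 6, node HR: H={C} ∪ R={A} → {A,C} (+1)
site 6, node BHRZ: BZ={A,G} ∩ HR={A,C} → {A} (+0)
site 6, node OX: O={A} ∩ X={A} → {A} (+0)
site 6, node LOX: L={T} ∪ OX={A} → {A,T} (+1)
site 6, node BHLORXZ: BHRZ={A} ∩ LOX={A,T} → {A} (+0)
site 7, node BZ: B={A} ∪ Z={T} → {A,T} (+1)
site 7, node HR: H={A} ∪ R={G} → {A,G} (+1)
site 7, node BHRZ: BZ={A,T} ∩ HR={A,G} → {A} (+0)
site 7, node OX: O={C} ∩ X={C} → {C} (+0)
site 7, node LOX: L={C} ∩ OX={C} → {C} (+0)
site 7, node BHLORXZ: BHRZ={A} ∪ LOX={C} → {A,C} (+1)
per-site changes: [4, 4, 3, 4, 5, 2, 3, 3]; total = 28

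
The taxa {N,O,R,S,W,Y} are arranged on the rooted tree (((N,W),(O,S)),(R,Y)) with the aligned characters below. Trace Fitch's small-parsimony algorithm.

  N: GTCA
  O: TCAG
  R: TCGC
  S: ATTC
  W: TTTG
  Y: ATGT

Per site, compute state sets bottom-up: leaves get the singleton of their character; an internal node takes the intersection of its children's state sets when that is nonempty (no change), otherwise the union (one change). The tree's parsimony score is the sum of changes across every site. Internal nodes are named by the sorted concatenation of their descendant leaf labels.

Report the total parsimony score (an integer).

12

site 0, node NW: N={G} ∪ W={T} → {G,T} (+1)
site 0, node OS: O={T} ∪ S={A} → {A,T} (+1)
site 0, node NOSW: NW={G,T} ∩ OS={A,T} → {T} (+0)
site 0, node RY: R={T} ∪ Y={A} → {A,T} (+1)
site 0, node NORSWY: NOSW={T} ∩ RY={A,T} → {T} (+0)
site 1, node NW: N={T} ∩ W={T} → {T} (+0)
site 1, node OS: O={C} ∪ S={T} → {C,T} (+1)
site 1, node NOSW: NW={T} ∩ OS={C,T} → {T} (+0)
site 1, node RY: R={C} ∪ Y={T} → {C,T} (+1)
site 1, node NORSWY: NOSW={T} ∩ RY={C,T} → {T} (+0)
site 2, node NW: N={C} ∪ W={T} → {C,T} (+1)
site 2, node OS: O={A} ∪ S={T} → {A,T} (+1)
site 2, node NOSW: NW={C,T} ∩ OS={A,T} → {T} (+0)
site 2, node RY: R={G} ∩ Y={G} → {G} (+0)
site 2, node NORSWY: NOSW={T} ∪ RY={G} → {G,T} (+1)
site 3, node NW: N={A} ∪ W={G} → {A,G} (+1)
site 3, node OS: O={G} ∪ S={C} → {C,G} (+1)
site 3, node NOSW: NW={A,G} ∩ OS={C,G} → {G} (+0)
site 3, node RY: R={C} ∪ Y={T} → {C,T} (+1)
site 3, node NORSWY: NOSW={G} ∪ RY={C,T} → {C,G,T} (+1)
per-site changes: [3, 2, 3, 4]; total = 12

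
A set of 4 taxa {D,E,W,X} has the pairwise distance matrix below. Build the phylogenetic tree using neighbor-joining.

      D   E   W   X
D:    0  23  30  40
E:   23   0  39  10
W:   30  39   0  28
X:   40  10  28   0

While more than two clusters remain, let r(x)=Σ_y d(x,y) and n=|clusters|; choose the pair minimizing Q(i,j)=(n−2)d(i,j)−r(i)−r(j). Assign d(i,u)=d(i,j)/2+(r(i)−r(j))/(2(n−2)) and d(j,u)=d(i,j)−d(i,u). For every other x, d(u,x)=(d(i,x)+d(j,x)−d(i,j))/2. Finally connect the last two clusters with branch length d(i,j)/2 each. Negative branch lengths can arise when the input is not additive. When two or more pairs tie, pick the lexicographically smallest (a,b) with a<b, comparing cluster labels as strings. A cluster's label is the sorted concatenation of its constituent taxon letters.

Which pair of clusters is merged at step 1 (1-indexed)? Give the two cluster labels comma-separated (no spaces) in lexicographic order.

step 1: merge (D,W) at d=30, Q=-130; branch lengths D→14, W→16; new cluster DW
  updated: d(DW,E)=16, d(DW,X)=19
step 2: merge (DW,E) at d=16, Q=-45; branch lengths DW→25/2, E→7/2; new cluster DEW
  updated: d(DEW,X)=13/2
step 3: merge (DEW,X) at d=13/2; branch lengths DEW→13/4, X→13/4; new cluster DEWX
final tree: (((D:14,W:16):25/2,E:7/2):13/4,X:13/4)
total length: 105/2

D,W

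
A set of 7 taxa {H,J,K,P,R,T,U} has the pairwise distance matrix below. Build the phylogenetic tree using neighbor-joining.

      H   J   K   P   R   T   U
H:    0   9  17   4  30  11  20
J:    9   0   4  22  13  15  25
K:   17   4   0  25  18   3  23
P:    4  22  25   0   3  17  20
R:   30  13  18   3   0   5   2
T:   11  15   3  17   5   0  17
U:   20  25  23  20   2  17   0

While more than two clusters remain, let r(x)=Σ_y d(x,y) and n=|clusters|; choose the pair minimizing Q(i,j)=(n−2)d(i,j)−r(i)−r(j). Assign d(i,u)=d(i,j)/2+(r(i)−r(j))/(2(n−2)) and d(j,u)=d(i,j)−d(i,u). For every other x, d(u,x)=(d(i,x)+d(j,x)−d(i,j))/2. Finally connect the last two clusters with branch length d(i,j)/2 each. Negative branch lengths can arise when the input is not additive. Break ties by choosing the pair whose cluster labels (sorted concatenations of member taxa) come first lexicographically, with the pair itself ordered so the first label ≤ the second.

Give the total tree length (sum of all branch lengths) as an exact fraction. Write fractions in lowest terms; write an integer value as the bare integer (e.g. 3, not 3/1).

275/8

1. join R+U (d=2, Q=-168) ⇒ RU; edges |R|=-13/5, |U|=23/5
  updated: d(H,RU)=24, d(J,RU)=18, d(K,RU)=39/2, d(P,RU)=21/2, d(RU,T)=10
2. join H+P (d=4, Q=-255/2) ⇒ HP; edges |H|=5/16, |P|=59/16
  updated: d(HP,J)=27/2, d(HP,K)=19, d(HP,RU)=61/4, d(HP,T)=12
3. join J+K (d=4, Q=-84) ⇒ JK; edges |J|=17/6, |K|=7/6
  updated: d(HP,JK)=57/4, d(JK,RU)=67/4, d(JK,T)=7
4. join HP+RU (d=61/4, Q=-53) ⇒ HPRU; edges |HP|=15/2, |RU|=31/4
  updated: d(HPRU,JK)=63/8, d(HPRU,T)=27/8
5. join HPRU+JK (d=63/8, Q=-73/4) ⇒ HJKPRU; edges |HPRU|=17/8, |JK|=23/4
  updated: d(HJKPRU,T)=5/4
6. join HJKPRU+T (d=5/4) ⇒ HJKPRTU; edges |HJKPRU|=5/8, |T|=5/8
final tree: ((((H:5/16,P:59/16):15/2,(R:-13/5,U:23/5):31/4):17/8,(J:17/6,K:7/6):23/4):5/8,T:5/8)
total length: 275/8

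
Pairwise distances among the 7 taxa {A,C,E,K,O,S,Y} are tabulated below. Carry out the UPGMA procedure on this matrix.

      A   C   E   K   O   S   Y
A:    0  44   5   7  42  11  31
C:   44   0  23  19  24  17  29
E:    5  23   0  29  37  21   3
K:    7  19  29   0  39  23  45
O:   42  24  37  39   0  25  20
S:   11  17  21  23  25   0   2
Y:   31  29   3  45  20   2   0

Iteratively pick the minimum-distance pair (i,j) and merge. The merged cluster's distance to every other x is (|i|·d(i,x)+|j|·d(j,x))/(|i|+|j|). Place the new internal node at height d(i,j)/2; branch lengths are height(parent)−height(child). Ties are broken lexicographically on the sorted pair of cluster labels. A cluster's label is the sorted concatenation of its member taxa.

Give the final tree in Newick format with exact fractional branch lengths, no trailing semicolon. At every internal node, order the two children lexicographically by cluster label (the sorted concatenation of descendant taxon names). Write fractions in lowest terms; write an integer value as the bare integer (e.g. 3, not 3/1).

iteration 1: select S,Y (d=2); attach at lengths (1, 1); label the merged cluster SY
  updated: d(A,SY)=21, d(C,SY)=23, d(E,SY)=12, d(K,SY)=34, d(O,SY)=45/2
iteration 2: select A,E (d=5); attach at lengths (5/2, 5/2); label the merged cluster AE
  updated: d(AE,C)=67/2, d(AE,K)=18, d(AE,O)=79/2, d(AE,SY)=33/2
iteration 3: select AE,SY (d=33/2); attach at lengths (23/4, 29/4); label the merged cluster AESY
  updated: d(AESY,C)=113/4, d(AESY,K)=26, d(AESY,O)=31
iteration 4: select C,K (d=19); attach at lengths (19/2, 19/2); label the merged cluster CK
  updated: d(AESY,CK)=217/8, d(CK,O)=63/2
iteration 5: select AESY,CK (d=217/8); attach at lengths (85/16, 65/16); label the merged cluster ACEKSY
  updated: d(ACEKSY,O)=187/6
iteration 6: select ACEKSY,O (d=187/6); attach at lengths (97/48, 187/12); label the merged cluster ACEKOSY
final tree: ((((A:5/2,E:5/2):23/4,(S:1,Y:1):29/4):85/16,(C:19/2,K:19/2):65/16):97/48,O:187/12)
total length: 3167/48

((((A:5/2,E:5/2):23/4,(S:1,Y:1):29/4):85/16,(C:19/2,K:19/2):65/16):97/48,O:187/12)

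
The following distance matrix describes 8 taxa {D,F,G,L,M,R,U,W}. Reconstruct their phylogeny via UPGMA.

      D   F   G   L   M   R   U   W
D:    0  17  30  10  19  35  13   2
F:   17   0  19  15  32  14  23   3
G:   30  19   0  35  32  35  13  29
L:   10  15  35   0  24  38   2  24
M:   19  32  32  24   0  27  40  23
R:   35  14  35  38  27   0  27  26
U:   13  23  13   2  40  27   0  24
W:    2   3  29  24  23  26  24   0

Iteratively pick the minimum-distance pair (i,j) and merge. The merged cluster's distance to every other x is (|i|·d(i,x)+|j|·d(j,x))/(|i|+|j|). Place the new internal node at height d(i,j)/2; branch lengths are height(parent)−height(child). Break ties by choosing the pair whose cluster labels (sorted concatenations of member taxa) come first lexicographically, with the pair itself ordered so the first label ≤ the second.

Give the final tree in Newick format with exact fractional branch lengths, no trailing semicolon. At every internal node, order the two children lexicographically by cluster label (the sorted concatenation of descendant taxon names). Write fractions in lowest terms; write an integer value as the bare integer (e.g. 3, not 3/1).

(((((D:1,W:1):4,F:5):49/12,(L:1,U:1):97/12):211/60,G:63/5):71/40,(M:27/2,R:27/2):7/8)

1. join D+W (d=2) ⇒ DW; edges |D|=1, |W|=1
  updated: d(DW,F)=10, d(DW,G)=59/2, d(DW,L)=17, d(DW,M)=21, d(DW,R)=61/2, d(DW,U)=37/2
2. join L+U (d=2) ⇒ LU; edges |L|=1, |U|=1
  updated: d(DW,LU)=71/4, d(F,LU)=19, d(G,LU)=24, d(LU,M)=32, d(LU,R)=65/2
3. join DW+F (d=10) ⇒ DFW; edges |DW|=4, |F|=5
  updated: d(DFW,G)=26, d(DFW,LU)=109/6, d(DFW,M)=74/3, d(DFW,R)=25
4. join DFW+LU (d=109/6) ⇒ DFLUW; edges |DFW|=49/12, |LU|=97/12
  updated: d(DFLUW,G)=126/5, d(DFLUW,M)=138/5, d(DFLUW,R)=28
5. join DFLUW+G (d=126/5) ⇒ DFGLUW; edges |DFLUW|=211/60, |G|=63/5
  updated: d(DFGLUW,M)=85/3, d(DFGLUW,R)=175/6
6. join M+R (d=27) ⇒ MR; edges |M|=27/2, |R|=27/2
  updated: d(DFGLUW,MR)=115/4
7. join DFGLUW+MR (d=115/4) ⇒ DFGLMRUW; edges |DFGLUW|=71/40, |MR|=7/8
final tree: (((((D:1,W:1):4,F:5):49/12,(L:1,U:1):97/12):211/60,G:63/5):71/40,(M:27/2,R:27/2):7/8)
total length: 1064/15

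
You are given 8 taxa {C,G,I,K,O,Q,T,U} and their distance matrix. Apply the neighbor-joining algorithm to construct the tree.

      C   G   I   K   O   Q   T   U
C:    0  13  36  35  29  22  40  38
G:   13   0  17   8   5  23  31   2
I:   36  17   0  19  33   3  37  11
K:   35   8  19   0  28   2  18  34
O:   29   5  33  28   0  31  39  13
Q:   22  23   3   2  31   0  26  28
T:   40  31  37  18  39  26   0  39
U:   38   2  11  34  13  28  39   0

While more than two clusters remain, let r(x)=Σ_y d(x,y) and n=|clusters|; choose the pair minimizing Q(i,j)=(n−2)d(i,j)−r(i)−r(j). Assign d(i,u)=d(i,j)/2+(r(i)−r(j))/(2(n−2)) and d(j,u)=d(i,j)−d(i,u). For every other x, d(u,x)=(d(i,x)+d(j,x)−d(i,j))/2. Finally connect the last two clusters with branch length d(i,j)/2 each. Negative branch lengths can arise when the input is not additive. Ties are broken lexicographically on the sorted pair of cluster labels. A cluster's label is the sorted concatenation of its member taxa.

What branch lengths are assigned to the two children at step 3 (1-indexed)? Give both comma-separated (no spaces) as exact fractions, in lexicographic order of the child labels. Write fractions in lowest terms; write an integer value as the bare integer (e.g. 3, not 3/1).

step 1: merge (I,Q) at d=3, Q=-273; branch lengths I→13/4, Q→-1/4; new cluster IQ
  updated: d(C,IQ)=55/2, d(G,IQ)=37/2, d(IQ,K)=9, d(IQ,O)=61/2, d(IQ,T)=30, d(IQ,U)=18
step 2: merge (K,T) at d=18, Q=-239; branch lengths K→5/2, T→31/2; new cluster KT
  updated: d(C,KT)=57/2, d(G,KT)=21/2, d(IQ,KT)=21/2, d(KT,O)=49/2, d(KT,U)=55/2
step 3: merge (IQ,KT) at d=21/2, Q=-329/2; branch lengths IQ→91/16, KT→77/16; new cluster IKQT
  updated: d(C,IKQT)=91/4, d(G,IKQT)=37/4, d(IKQT,O)=89/4, d(IKQT,U)=35/2
step 4: merge (C,IKQT) at d=91/4, Q=-425/4; branch lengths C→397/24, IKQT→149/24; new cluster CIKQT
  updated: d(CIKQT,G)=-1/4, d(CIKQT,O)=57/4, d(CIKQT,U)=131/8
step 5: merge (CIKQT,G) at d=-1/4, Q=-301/8; branch lengths CIKQT→185/32, G→-193/32; new cluster CGIKQT
  updated: d(CGIKQT,O)=39/4, d(CGIKQT,U)=149/16
step 6: merge (CGIKQT,O) at d=39/4, Q=-513/16; branch lengths CGIKQT→97/32, O→215/32; new cluster CGIKOQT
  updated: d(CGIKOQT,U)=201/32
step 7: merge (CGIKOQT,U) at d=201/32; branch lengths CGIKOQT→201/64, U→201/64; new cluster CGIKOQTU
final tree: ((((C:397/24,((I:13/4,Q:-1/4):91/16,(K:5/2,T:31/2):77/16):149/24):185/32,G:-193/32):97/32,O:215/32):201/64,U:201/64)
total length: 2241/32

91/16,77/16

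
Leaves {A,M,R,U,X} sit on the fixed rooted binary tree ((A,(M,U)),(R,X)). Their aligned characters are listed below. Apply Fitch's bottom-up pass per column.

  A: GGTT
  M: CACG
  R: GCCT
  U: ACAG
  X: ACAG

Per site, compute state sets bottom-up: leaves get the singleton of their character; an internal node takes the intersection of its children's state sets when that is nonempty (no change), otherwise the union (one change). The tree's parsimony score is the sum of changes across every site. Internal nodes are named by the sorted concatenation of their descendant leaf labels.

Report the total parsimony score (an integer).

10

[col 0] MU: children M:{C}, U:{A} ∪→ {A,C}; cost 1
[col 0] AMU: children A:{G}, MU:{A,C} ∪→ {A,C,G}; cost 1
[col 0] RX: children R:{G}, X:{A} ∪→ {A,G}; cost 1
[col 0] AMRUX: children AMU:{A,C,G}, RX:{A,G} ∩→ {A,G}; cost 0
[col 1] MU: children M:{A}, U:{C} ∪→ {A,C}; cost 1
[col 1] AMU: children A:{G}, MU:{A,C} ∪→ {A,C,G}; cost 1
[col 1] RX: children R:{C}, X:{C} ∩→ {C}; cost 0
[col 1] AMRUX: children AMU:{A,C,G}, RX:{C} ∩→ {C}; cost 0
[col 2] MU: children M:{C}, U:{A} ∪→ {A,C}; cost 1
[col 2] AMU: children A:{T}, MU:{A,C} ∪→ {A,C,T}; cost 1
[col 2] RX: children R:{C}, X:{A} ∪→ {A,C}; cost 1
[col 2] AMRUX: children AMU:{A,C,T}, RX:{A,C} ∩→ {A,C}; cost 0
[col 3] MU: children M:{G}, U:{G} ∩→ {G}; cost 0
[col 3] AMU: children A:{T}, MU:{G} ∪→ {G,T}; cost 1
[col 3] RX: children R:{T}, X:{G} ∪→ {G,T}; cost 1
[col 3] AMRUX: children AMU:{G,T}, RX:{G,T} ∩→ {G,T}; cost 0
per-site changes: [3, 2, 3, 2]; total = 10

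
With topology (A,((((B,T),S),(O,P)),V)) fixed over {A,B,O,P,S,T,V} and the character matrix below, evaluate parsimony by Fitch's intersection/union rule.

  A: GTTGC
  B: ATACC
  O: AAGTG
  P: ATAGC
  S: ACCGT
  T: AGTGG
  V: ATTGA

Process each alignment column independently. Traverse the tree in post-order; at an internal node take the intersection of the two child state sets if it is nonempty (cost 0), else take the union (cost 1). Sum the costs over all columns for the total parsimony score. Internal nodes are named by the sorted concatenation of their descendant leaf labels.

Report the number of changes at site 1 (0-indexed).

3

site 0, node BT: B={A} ∩ T={A} → {A} (+0)
site 0, node BST: BT={A} ∩ S={A} → {A} (+0)
site 0, node OP: O={A} ∩ P={A} → {A} (+0)
site 0, node BOPST: BST={A} ∩ OP={A} → {A} (+0)
site 0, node BOPSTV: BOPST={A} ∩ V={A} → {A} (+0)
site 0, node ABOPSTV: A={G} ∪ BOPSTV={A} → {A,G} (+1)
site 1, node BT: B={T} ∪ T={G} → {G,T} (+1)
site 1, node BST: BT={G,T} ∪ S={C} → {C,G,T} (+1)
site 1, node OP: O={A} ∪ P={T} → {A,T} (+1)
site 1, node BOPST: BST={C,G,T} ∩ OP={A,T} → {T} (+0)
site 1, node BOPSTV: BOPST={T} ∩ V={T} → {T} (+0)
site 1, node ABOPSTV: A={T} ∩ BOPSTV={T} → {T} (+0)
site 2, node BT: B={A} ∪ T={T} → {A,T} (+1)
site 2, node BST: BT={A,T} ∪ S={C} → {A,C,T} (+1)
site 2, node OP: O={G} ∪ P={A} → {A,G} (+1)
site 2, node BOPST: BST={A,C,T} ∩ OP={A,G} → {A} (+0)
site 2, node BOPSTV: BOPST={A} ∪ V={T} → {A,T} (+1)
site 2, node ABOPSTV: A={T} ∩ BOPSTV={A,T} → {T} (+0)
site 3, node BT: B={C} ∪ T={G} → {C,G} (+1)
site 3, node BST: BT={C,G} ∩ S={G} → {G} (+0)
site 3, node OP: O={T} ∪ P={G} → {G,T} (+1)
site 3, node BOPST: BST={G} ∩ OP={G,T} → {G} (+0)
site 3, node BOPSTV: BOPST={G} ∩ V={G} → {G} (+0)
site 3, node ABOPSTV: A={G} ∩ BOPSTV={G} → {G} (+0)
site 4, node BT: B={C} ∪ T={G} → {C,G} (+1)
site 4, node BST: BT={C,G} ∪ S={T} → {C,G,T} (+1)
site 4, node OP: O={G} ∪ P={C} → {C,G} (+1)
site 4, node BOPST: BST={C,G,T} ∩ OP={C,G} → {C,G} (+0)
site 4, node BOPSTV: BOPST={C,G} ∪ V={A} → {A,C,G} (+1)
site 4, node ABOPSTV: A={C} ∩ BOPSTV={A,C,G} → {C} (+0)
per-site changes: [1, 3, 4, 2, 4]; total = 14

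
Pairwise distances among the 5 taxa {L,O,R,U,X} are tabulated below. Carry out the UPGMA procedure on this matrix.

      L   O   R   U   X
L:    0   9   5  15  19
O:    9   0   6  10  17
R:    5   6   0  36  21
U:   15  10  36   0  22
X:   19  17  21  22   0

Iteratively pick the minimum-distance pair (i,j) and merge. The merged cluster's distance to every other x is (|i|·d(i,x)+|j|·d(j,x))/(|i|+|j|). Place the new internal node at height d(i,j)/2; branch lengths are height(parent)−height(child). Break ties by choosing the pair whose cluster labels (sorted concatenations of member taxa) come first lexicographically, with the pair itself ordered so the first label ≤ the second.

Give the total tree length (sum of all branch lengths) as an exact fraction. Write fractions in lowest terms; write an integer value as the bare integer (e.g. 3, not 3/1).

73/2

iteration 1: select L,R (d=5); attach at lengths (5/2, 5/2); label the merged cluster LR
  updated: d(LR,O)=15/2, d(LR,U)=51/2, d(LR,X)=20
iteration 2: select LR,O (d=15/2); attach at lengths (5/4, 15/4); label the merged cluster LOR
  updated: d(LOR,U)=61/3, d(LOR,X)=19
iteration 3: select LOR,X (d=19); attach at lengths (23/4, 19/2); label the merged cluster LORX
  updated: d(LORX,U)=83/4
iteration 4: select LORX,U (d=83/4); attach at lengths (7/8, 83/8); label the merged cluster LORUX
final tree: ((((L:5/2,R:5/2):5/4,O:15/4):23/4,X:19/2):7/8,U:83/8)
total length: 73/2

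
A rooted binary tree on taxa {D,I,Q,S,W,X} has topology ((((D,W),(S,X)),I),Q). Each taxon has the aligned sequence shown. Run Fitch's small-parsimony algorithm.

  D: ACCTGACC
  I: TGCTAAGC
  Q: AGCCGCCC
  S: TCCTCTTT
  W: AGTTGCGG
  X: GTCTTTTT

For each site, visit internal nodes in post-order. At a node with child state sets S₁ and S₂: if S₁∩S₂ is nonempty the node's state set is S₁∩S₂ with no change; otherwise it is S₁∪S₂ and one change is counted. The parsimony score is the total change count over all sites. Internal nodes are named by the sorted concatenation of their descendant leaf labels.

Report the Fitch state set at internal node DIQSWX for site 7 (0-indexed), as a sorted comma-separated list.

site 0, node DW: D={A} ∩ W={A} → {A} (+0)
site 0, node SX: S={T} ∪ X={G} → {G,T} (+1)
site 0, node DSWX: DW={A} ∪ SX={G,T} → {A,G,T} (+1)
site 0, node DISWX: DSWX={A,G,T} ∩ I={T} → {T} (+0)
site 0, node DIQSWX: DISWX={T} ∪ Q={A} → {A,T} (+1)
site 1, node DW: D={C} ∪ W={G} → {C,G} (+1)
site 1, node SX: S={C} ∪ X={T} → {C,T} (+1)
site 1, node DSWX: DW={C,G} ∩ SX={C,T} → {C} (+0)
site 1, node DISWX: DSWX={C} ∪ I={G} → {C,G} (+1)
site 1, node DIQSWX: DISWX={C,G} ∩ Q={G} → {G} (+0)
site 2, node DW: D={C} ∪ W={T} → {C,T} (+1)
site 2, node SX: S={C} ∩ X={C} → {C} (+0)
site 2, node DSWX: DW={C,T} ∩ SX={C} → {C} (+0)
site 2, node DISWX: DSWX={C} ∩ I={C} → {C} (+0)
site 2, node DIQSWX: DISWX={C} ∩ Q={C} → {C} (+0)
site 3, node DW: D={T} ∩ W={T} → {T} (+0)
site 3, node SX: S={T} ∩ X={T} → {T} (+0)
site 3, node DSWX: DW={T} ∩ SX={T} → {T} (+0)
site 3, node DISWX: DSWX={T} ∩ I={T} → {T} (+0)
site 3, node DIQSWX: DISWX={T} ∪ Q={C} → {C,T} (+1)
site 4, node DW: D={G} ∩ W={G} → {G} (+0)
site 4, node SX: S={C} ∪ X={T} → {C,T} (+1)
site 4, node DSWX: DW={G} ∪ SX={C,T} → {C,G,T} (+1)
site 4, node DISWX: DSWX={C,G,T} ∪ I={A} → {A,C,G,T} (+1)
site 4, node DIQSWX: DISWX={A,C,G,T} ∩ Q={G} → {G} (+0)
site 5, node DW: D={A} ∪ W={C} → {A,C} (+1)
site 5, node SX: S={T} ∩ X={T} → {T} (+0)
site 5, node DSWX: DW={A,C} ∪ SX={T} → {A,C,T} (+1)
site 5, node DISWX: DSWX={A,C,T} ∩ I={A} → {A} (+0)
site 5, node DIQSWX: DISWX={A} ∪ Q={C} → {A,C} (+1)
site 6, node DW: D={C} ∪ W={G} → {C,G} (+1)
site 6, node SX: S={T} ∩ X={T} → {T} (+0)
site 6, node DSWX: DW={C,G} ∪ SX={T} → {C,G,T} (+1)
site 6, node DISWX: DSWX={C,G,T} ∩ I={G} → {G} (+0)
site 6, node DIQSWX: DISWX={G} ∪ Q={C} → {C,G} (+1)
site 7, node DW: D={C} ∪ W={G} → {C,G} (+1)
site 7, node SX: S={T} ∩ X={T} → {T} (+0)
site 7, node DSWX: DW={C,G} ∪ SX={T} → {C,G,T} (+1)
site 7, node DISWX: DSWX={C,G,T} ∩ I={C} → {C} (+0)
site 7, node DIQSWX: DISWX={C} ∩ Q={C} → {C} (+0)
per-site changes: [3, 3, 1, 1, 3, 3, 3, 2]; total = 19

C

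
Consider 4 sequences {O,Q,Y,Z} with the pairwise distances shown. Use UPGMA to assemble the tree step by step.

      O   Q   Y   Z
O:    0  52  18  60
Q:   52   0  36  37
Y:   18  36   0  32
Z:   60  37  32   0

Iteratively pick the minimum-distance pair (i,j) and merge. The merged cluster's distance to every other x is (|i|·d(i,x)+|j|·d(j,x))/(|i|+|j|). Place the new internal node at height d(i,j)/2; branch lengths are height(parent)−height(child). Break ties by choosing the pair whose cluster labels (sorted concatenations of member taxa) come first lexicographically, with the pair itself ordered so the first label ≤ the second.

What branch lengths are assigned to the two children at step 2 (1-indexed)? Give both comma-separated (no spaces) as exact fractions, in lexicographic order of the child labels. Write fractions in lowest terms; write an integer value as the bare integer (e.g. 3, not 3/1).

37/2,37/2

1. join O+Y (d=18) ⇒ OY; edges |O|=9, |Y|=9
  updated: d(OY,Q)=44, d(OY,Z)=46
2. join Q+Z (d=37) ⇒ QZ; edges |Q|=37/2, |Z|=37/2
  updated: d(OY,QZ)=45
3. join OY+QZ (d=45) ⇒ OQYZ; edges |OY|=27/2, |QZ|=4
final tree: ((O:9,Y:9):27/2,(Q:37/2,Z:37/2):4)
total length: 145/2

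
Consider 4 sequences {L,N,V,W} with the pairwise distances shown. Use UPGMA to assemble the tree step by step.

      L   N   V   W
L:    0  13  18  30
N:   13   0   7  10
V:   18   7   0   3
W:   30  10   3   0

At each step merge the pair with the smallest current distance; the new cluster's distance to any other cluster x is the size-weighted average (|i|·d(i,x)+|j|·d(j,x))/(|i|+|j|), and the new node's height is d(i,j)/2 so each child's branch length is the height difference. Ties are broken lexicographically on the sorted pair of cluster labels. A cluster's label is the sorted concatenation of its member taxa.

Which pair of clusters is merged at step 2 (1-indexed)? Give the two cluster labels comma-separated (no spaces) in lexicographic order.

1. join V+W (d=3) ⇒ VW; edges |V|=3/2, |W|=3/2
  updated: d(L,VW)=24, d(N,VW)=17/2
2. join N+VW (d=17/2) ⇒ NVW; edges |N|=17/4, |VW|=11/4
  updated: d(L,NVW)=61/3
3. join L+NVW (d=61/3) ⇒ LNVW; edges |L|=61/6, |NVW|=71/12
final tree: (L:61/6,(N:17/4,(V:3/2,W:3/2):11/4):71/12)
total length: 313/12

N,VW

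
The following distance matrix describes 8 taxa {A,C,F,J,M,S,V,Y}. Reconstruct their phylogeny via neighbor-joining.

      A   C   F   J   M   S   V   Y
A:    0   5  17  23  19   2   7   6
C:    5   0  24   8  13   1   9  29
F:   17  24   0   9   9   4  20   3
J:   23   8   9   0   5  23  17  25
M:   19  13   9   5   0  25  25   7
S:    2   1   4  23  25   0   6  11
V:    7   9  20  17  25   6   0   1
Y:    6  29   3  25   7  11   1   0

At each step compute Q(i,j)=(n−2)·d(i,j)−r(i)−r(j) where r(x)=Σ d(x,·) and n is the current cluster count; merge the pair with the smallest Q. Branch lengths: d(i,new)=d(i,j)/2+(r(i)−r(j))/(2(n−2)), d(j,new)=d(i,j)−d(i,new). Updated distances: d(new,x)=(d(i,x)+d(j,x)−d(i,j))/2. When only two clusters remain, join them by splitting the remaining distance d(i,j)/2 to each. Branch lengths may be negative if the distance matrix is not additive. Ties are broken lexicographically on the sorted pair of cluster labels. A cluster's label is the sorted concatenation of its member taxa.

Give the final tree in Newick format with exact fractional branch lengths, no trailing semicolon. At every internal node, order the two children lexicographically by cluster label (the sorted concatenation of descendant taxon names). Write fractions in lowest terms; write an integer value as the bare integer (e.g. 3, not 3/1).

(((A:19/64,(((F:41/20,(J:37/12,M:23/12):89/20):103/32,Y:57/32):239/48,V:49/48):261/64):173/64,C:189/64):-125/128,S:-125/128)

1. join J+M (d=5, Q=-183) ⇒ JM; edges |J|=37/12, |M|=23/12
  updated: d(A,JM)=37/2, d(C,JM)=8, d(F,JM)=13/2, d(JM,S)=43/2, d(JM,V)=37/2, d(JM,Y)=27/2
2. join F+JM (d=13/2, Q=-257/2) ⇒ FJM; edges |F|=41/20, |JM|=89/20
  updated: d(A,FJM)=29/2, d(C,FJM)=51/4, d(FJM,S)=19/2, d(FJM,V)=16, d(FJM,Y)=5
3. join FJM+Y (d=5, Q=-359/4) ⇒ FJMY; edges |FJM|=103/32, |Y|=57/32
  updated: d(A,FJMY)=31/4, d(C,FJMY)=147/8, d(FJMY,S)=31/4, d(FJMY,V)=6
4. join FJMY+V (d=6, Q=-399/8) ⇒ FJMVY; edges |FJMY|=239/48, |V|=49/48
  updated: d(A,FJMVY)=35/8, d(C,FJMVY)=171/16, d(FJMVY,S)=31/8
5. join A+FJMVY (d=35/8, Q=-345/16) ⇒ AFJMVY; edges |A|=19/64, |FJMVY|=261/64
  updated: d(AFJMVY,C)=181/32, d(AFJMVY,S)=3/4
6. join AFJMVY+C (d=181/32, Q=-237/32) ⇒ ACFJMVY; edges |AFJMVY|=173/64, |C|=189/64
  updated: d(ACFJMVY,S)=-125/64
7. join ACFJMVY+S (d=-125/64) ⇒ ACFJMSVY; edges |ACFJMVY|=-125/128, |S|=-125/128
final tree: (((A:19/64,(((F:41/20,(J:37/12,M:23/12):89/20):103/32,Y:57/32):239/48,V:49/48):261/64):173/64,C:189/64):-125/128,S:-125/128)
total length: 1957/64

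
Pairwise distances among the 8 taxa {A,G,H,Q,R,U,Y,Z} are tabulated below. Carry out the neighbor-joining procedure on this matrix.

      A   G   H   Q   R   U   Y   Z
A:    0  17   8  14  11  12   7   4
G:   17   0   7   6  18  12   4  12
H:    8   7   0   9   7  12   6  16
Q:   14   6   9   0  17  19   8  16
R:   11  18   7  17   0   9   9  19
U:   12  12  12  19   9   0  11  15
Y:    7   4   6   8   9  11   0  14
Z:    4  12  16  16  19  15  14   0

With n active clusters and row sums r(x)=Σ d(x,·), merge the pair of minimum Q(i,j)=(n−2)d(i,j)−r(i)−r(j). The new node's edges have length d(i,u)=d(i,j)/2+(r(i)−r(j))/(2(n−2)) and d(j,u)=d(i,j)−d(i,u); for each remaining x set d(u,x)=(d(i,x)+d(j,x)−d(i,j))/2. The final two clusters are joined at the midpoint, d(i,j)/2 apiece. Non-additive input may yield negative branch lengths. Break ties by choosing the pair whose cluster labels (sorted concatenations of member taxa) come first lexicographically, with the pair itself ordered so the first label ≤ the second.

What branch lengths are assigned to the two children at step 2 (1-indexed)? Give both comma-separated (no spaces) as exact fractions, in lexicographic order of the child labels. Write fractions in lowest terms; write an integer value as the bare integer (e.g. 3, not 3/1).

1. join A+Z (d=4, Q=-145) ⇒ AZ; edges |A|=1/12, |Z|=47/12
  updated: d(AZ,G)=25/2, d(AZ,H)=10, d(AZ,Q)=13, d(AZ,R)=13, d(AZ,U)=23/2, d(AZ,Y)=17/2
2. join R+U (d=9, Q=-205/2) ⇒ RU; edges |R|=87/20, |U|=93/20
  updated: d(AZ,RU)=31/4, d(G,RU)=21/2, d(H,RU)=5, d(Q,RU)=27/2, d(RU,Y)=11/2
3. join G+Q (d=6, Q=-131/2) ⇒ GQ; edges |G|=29/16, |Q|=67/16
  updated: d(AZ,GQ)=39/4, d(GQ,H)=5, d(GQ,RU)=9, d(GQ,Y)=3
4. join GQ+Y (d=3, Q=-163/4) ⇒ GQY; edges |GQ|=17/8, |Y|=7/8
  updated: d(AZ,GQY)=61/8, d(GQY,H)=4, d(GQY,RU)=23/4
5. join AZ+RU (d=31/4, Q=-227/8) ⇒ ARUZ; edges |AZ|=179/32, |RU|=69/32
  updated: d(ARUZ,GQY)=45/16, d(ARUZ,H)=29/8
6. join ARUZ+GQY (d=45/16, Q=-167/16) ⇒ AGQRUYZ; edges |ARUZ|=39/32, |GQY|=51/32
  updated: d(AGQRUYZ,H)=77/32
7. join AGQRUYZ+H (d=77/32) ⇒ AGHQRUYZ; edges |AGQRUYZ|=77/64, |H|=77/64
final tree: ((((A:1/12,Z:47/12):179/32,(R:87/20,U:93/20):69/32):39/32,((G:29/16,Q:67/16):17/8,Y:7/8):51/32):77/64,H:77/64)
total length: 1119/32

87/20,93/20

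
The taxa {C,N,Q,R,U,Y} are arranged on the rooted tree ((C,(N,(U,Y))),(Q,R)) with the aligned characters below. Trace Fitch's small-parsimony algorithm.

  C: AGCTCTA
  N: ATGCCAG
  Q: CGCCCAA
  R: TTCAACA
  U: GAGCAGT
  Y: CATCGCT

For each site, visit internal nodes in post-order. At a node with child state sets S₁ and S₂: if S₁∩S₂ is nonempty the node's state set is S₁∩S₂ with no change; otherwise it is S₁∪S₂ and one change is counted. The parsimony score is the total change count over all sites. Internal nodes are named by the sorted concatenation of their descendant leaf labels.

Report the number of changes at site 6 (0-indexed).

[col 0] UY: children U:{G}, Y:{C} ∪→ {C,G}; cost 1
[col 0] NUY: children N:{A}, UY:{C,G} ∪→ {A,C,G}; cost 1
[col 0] CNUY: children C:{A}, NUY:{A,C,G} ∩→ {A}; cost 0
[col 0] QR: children Q:{C}, R:{T} ∪→ {C,T}; cost 1
[col 0] CNQRUY: children CNUY:{A}, QR:{C,T} ∪→ {A,C,T}; cost 1
[col 1] UY: children U:{A}, Y:{A} ∩→ {A}; cost 0
[col 1] NUY: children N:{T}, UY:{A} ∪→ {A,T}; cost 1
[col 1] CNUY: children C:{G}, NUY:{A,T} ∪→ {A,G,T}; cost 1
[col 1] QR: children Q:{G}, R:{T} ∪→ {G,T}; cost 1
[col 1] CNQRUY: children CNUY:{A,G,T}, QR:{G,T} ∩→ {G,T}; cost 0
[col 2] UY: children U:{G}, Y:{T} ∪→ {G,T}; cost 1
[col 2] NUY: children N:{G}, UY:{G,T} ∩→ {G}; cost 0
[col 2] CNUY: children C:{C}, NUY:{G} ∪→ {C,G}; cost 1
[col 2] QR: children Q:{C}, R:{C} ∩→ {C}; cost 0
[col 2] CNQRUY: children CNUY:{C,G}, QR:{C} ∩→ {C}; cost 0
[col 3] UY: children U:{C}, Y:{C} ∩→ {C}; cost 0
[col 3] NUY: children N:{C}, UY:{C} ∩→ {C}; cost 0
[col 3] CNUY: children C:{T}, NUY:{C} ∪→ {C,T}; cost 1
[col 3] QR: children Q:{C}, R:{A} ∪→ {A,C}; cost 1
[col 3] CNQRUY: children CNUY:{C,T}, QR:{A,C} ∩→ {C}; cost 0
[col 4] UY: children U:{A}, Y:{G} ∪→ {A,G}; cost 1
[col 4] NUY: children N:{C}, UY:{A,G} ∪→ {A,C,G}; cost 1
[col 4] CNUY: children C:{C}, NUY:{A,C,G} ∩→ {C}; cost 0
[col 4] QR: children Q:{C}, R:{A} ∪→ {A,C}; cost 1
[col 4] CNQRUY: children CNUY:{C}, QR:{A,C} ∩→ {C}; cost 0
[col 5] UY: children U:{G}, Y:{C} ∪→ {C,G}; cost 1
[col 5] NUY: children N:{A}, UY:{C,G} ∪→ {A,C,G}; cost 1
[col 5] CNUY: children C:{T}, NUY:{A,C,G} ∪→ {A,C,G,T}; cost 1
[col 5] QR: children Q:{A}, R:{C} ∪→ {A,C}; cost 1
[col 5] CNQRUY: children CNUY:{A,C,G,T}, QR:{A,C} ∩→ {A,C}; cost 0
[col 6] UY: children U:{T}, Y:{T} ∩→ {T}; cost 0
[col 6] NUY: children N:{G}, UY:{T} ∪→ {G,T}; cost 1
[col 6] CNUY: children C:{A}, NUY:{G,T} ∪→ {A,G,T}; cost 1
[col 6] QR: children Q:{A}, R:{A} ∩→ {A}; cost 0
[col 6] CNQRUY: children CNUY:{A,G,T}, QR:{A} ∩→ {A}; cost 0
per-site changes: [4, 3, 2, 2, 3, 4, 2]; total = 20

2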